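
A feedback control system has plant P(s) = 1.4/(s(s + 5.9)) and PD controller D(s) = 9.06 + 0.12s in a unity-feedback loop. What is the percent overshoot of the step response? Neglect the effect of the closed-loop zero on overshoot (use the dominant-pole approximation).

0.603%

Forward path: (9.06 + 0.12s)·1.4/(s(s+5.9)). The closed-loop characteristic equation is s² + (5.9 + 1.4·0.12)s + 1.4·9.06 = 0.
That is s² + 6.068s + 12.68 = 0, so ω_n = 3.561 rad/s and ζ = 6.068/(2·3.561) = 0.8519.
%OS = 100·exp(−πζ/√(1−ζ²)) = 0.603%.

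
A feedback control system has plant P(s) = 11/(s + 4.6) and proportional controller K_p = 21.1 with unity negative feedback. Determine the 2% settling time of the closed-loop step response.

T_s ≈ 0.0169 s

Closed-loop transfer function: T(s) = K_p·P(s)/(1 + K_p·P(s)) = 232.1/(s + 4.6 + 232.1) = 232.1/(s + 236.7).
Time constant τ = 1/236.7 = 0.004225 s, so the 2% settling time is about 4τ = 0.0169 s.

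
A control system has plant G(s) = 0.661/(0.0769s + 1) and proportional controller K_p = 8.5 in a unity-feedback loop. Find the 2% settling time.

T_s ≈ 0.0465 s

Closed loop: T(s) = K_p·G/(1+K_p·G) = 5.619/(0.0769s + 1 + 5.619), with pole at s = −(1 + 5.619)/0.0769 = −86.07.
τ = 1/86.07 = 0.01162 s, so 2% settling time ≈ 4τ = 0.0465 s.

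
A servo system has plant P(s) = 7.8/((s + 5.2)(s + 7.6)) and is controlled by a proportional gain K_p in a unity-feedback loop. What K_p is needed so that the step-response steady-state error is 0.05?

For a type-0 loop with proportional control, e_ss = 1/(1 + K_p·P(0)).
P(0) = 0.1974. Require 1/(1 + K_p·0.1974) = 0.05, so 1 + 0.1974·K_p = 20.
K_p = (20 − 1)/0.1974 = 96.3.

K_p = 96.3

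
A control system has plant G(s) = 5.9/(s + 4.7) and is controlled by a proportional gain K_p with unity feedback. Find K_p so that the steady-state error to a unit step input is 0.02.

For a type-0 loop with proportional control, e_ss = 1/(1 + K_p·G(0)).
G(0) = 1.255. Require 1/(1 + K_p·1.255) = 0.02, so 1 + 1.255·K_p = 50.
K_p = (50 − 1)/1.255 = 39.

K_p = 39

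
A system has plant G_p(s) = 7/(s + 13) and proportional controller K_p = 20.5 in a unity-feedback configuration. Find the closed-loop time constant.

Closed-loop transfer function: T(s) = K_p·G_p(s)/(1 + K_p·G_p(s)) = 143.5/(s + 13 + 143.5) = 143.5/(s + 156.5).
Time constant τ = 1/156.5 = 0.00639 s.

τ = 0.00639 s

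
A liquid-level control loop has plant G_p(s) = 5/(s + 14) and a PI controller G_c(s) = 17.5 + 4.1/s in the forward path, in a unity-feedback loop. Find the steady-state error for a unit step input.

0

The open loop G_c(s)G_p(s) has a pole at the origin (type 1), so the static position error constant is infinite and e_ss = 1/(1+∞) = 0.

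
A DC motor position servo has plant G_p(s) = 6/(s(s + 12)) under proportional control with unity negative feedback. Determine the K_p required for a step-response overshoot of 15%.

From %OS = 100·exp(−πζ/√(1−ζ²)) = 15%, ζ = −ln(0.15)/√(π²+ln²(0.15)) = 0.5169.
Characteristic equation s² + 12s + 6K_p = 0 gives ζ = 12/(2√(6K_p)).
Setting ζ = 0.5169: √(6K_p) = 12/(2·0.5169) = 11.61, so K_p = 134.7/6 = 22.5.

K_p = 22.5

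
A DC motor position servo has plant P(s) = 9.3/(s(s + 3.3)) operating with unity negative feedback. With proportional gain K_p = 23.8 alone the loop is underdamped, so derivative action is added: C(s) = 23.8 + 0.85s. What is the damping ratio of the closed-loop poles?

Forward path: (23.8 + 0.85s)·9.3/(s(s+3.3)). The closed-loop characteristic equation is s² + (3.3 + 9.3·0.85)s + 9.3·23.8 = 0.
That is s² + 11.21s + 221.3 = 0, so ω_n = 14.88 rad/s and ζ = 11.21/(2·14.88) = 0.3766.

ζ = 0.377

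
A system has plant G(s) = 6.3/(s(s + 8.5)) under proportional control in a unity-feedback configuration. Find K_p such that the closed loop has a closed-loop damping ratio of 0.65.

K_p = 6.79

Closed-loop characteristic equation: s² + 8.5s + K_p·6.3 = 0.
So ω_n = √(6.3K_p) and 2ζω_n = 8.5, giving ζ = 8.5/(2√(6.3K_p)).
Setting ζ = 0.65: √(6.3K_p) = 8.5/(2·0.65) = 6.538, so K_p = 42.75/6.3 = 6.79.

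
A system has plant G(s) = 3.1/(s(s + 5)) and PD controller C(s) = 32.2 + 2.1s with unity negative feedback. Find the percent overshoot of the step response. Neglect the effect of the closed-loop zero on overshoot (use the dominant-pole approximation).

Forward path: (32.2 + 2.1s)·3.1/(s(s+5)). The closed-loop characteristic equation is s² + (5 + 3.1·2.1)s + 3.1·32.2 = 0.
That is s² + 11.51s + 99.82 = 0, so ω_n = 9.991 rad/s and ζ = 11.51/(2·9.991) = 0.576.
%OS = 100·exp(−πζ/√(1−ζ²)) = 10.9%.

10.9%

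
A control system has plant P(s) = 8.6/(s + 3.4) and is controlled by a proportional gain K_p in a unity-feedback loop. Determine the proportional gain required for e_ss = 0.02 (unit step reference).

For a type-0 loop with proportional control, e_ss = 1/(1 + K_p·P(0)).
P(0) = 2.529. Require 1/(1 + K_p·2.529) = 0.02, so 1 + 2.529·K_p = 50.
K_p = (50 − 1)/2.529 = 19.4.

K_p = 19.4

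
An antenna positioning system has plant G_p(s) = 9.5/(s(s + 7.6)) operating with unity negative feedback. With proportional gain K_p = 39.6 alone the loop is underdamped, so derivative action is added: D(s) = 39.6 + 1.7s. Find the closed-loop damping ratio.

ζ = 0.612

Forward path: (39.6 + 1.7s)·9.5/(s(s+7.6)). The closed-loop characteristic equation is s² + (7.6 + 9.5·1.7)s + 9.5·39.6 = 0.
That is s² + 23.75s + 376.2 = 0, so ω_n = 19.4 rad/s and ζ = 23.75/(2·19.4) = 0.6122.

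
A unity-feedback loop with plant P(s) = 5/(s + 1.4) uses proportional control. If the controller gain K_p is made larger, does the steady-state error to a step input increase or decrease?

decrease

e_ss = 1/(1 + K_p·P(0)); a larger K_p raises the denominator, so e_ss decreases.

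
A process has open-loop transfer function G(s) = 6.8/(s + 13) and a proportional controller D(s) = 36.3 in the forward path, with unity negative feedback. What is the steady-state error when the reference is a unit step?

0.05

The loop is type 0. Static position error constant K_pos = D(0)·G(0) = 36.3·0.5231 = 18.99.
Steady-state error to a unit step: e_ss = 1/(1+K_pos) = 1/19.99 = 0.05.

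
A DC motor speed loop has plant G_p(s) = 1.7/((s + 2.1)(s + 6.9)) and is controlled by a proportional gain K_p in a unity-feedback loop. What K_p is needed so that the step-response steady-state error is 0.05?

K_p = 162

The loop is type 0, so e_ss(step) = 1/(1 + K_pos) with K_pos = K_p·G_p(0).
G_p(0) = 0.1173. Require 1/(1 + K_p·0.1173) = 0.05, so 1 + 0.1173·K_p = 20.
K_p = (20 − 1)/0.1173 = 162.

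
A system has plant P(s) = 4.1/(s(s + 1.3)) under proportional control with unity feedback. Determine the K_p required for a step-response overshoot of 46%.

K_p = 1.79

From %OS = 100·exp(−πζ/√(1−ζ²)) = 46%, ζ = −ln(0.46)/√(π²+ln²(0.46)) = 0.24.
Characteristic equation s² + 1.3s + 4.1K_p = 0 gives ζ = 1.3/(2√(4.1K_p)).
Setting ζ = 0.24: √(4.1K_p) = 1.3/(2·0.24) = 2.709, so K_p = 7.338/4.1 = 1.79.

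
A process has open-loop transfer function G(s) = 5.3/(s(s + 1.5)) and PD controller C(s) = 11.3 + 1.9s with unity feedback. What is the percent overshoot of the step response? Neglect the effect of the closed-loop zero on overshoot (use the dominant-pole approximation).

2.91%

Forward path: (11.3 + 1.9s)·5.3/(s(s+1.5)). The closed-loop characteristic equation is s² + (1.5 + 5.3·1.9)s + 5.3·11.3 = 0.
That is s² + 11.57s + 59.89 = 0, so ω_n = 7.739 rad/s and ζ = 11.57/(2·7.739) = 0.7475.
%OS = 100·exp(−πζ/√(1−ζ²)) = 2.91%.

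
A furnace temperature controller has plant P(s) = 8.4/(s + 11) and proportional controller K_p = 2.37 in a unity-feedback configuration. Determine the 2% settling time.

Closed-loop transfer function: T(s) = K_p·P(s)/(1 + K_p·P(s)) = 19.91/(s + 11 + 19.91) = 19.91/(s + 30.91).
Time constant τ = 1/30.91 = 0.03235 s, so the 2% settling time is about 4τ = 0.129 s.

T_s ≈ 0.129 s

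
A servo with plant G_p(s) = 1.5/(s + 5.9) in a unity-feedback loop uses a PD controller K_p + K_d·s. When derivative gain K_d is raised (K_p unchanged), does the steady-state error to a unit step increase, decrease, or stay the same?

unchanged

K_d affects only the transient (the s-coefficient); the DC loop gain, and hence e_ss, depends only on K_p.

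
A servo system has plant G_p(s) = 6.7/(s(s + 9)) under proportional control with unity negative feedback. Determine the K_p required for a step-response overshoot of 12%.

K_p = 9.66

From %OS = 100·exp(−πζ/√(1−ζ²)) = 12%, ζ = −ln(0.12)/√(π²+ln²(0.12)) = 0.5594.
Characteristic equation s² + 9s + 6.7K_p = 0 gives ζ = 9/(2√(6.7K_p)).
Setting ζ = 0.5594: √(6.7K_p) = 9/(2·0.5594) = 8.044, so K_p = 64.71/6.7 = 9.66.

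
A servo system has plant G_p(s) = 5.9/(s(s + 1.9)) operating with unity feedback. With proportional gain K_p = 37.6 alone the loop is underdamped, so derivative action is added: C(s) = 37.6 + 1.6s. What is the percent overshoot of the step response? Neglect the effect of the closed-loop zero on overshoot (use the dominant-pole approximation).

27.4%

Forward path: (37.6 + 1.6s)·5.9/(s(s+1.9)). The closed-loop characteristic equation is s² + (1.9 + 5.9·1.6)s + 5.9·37.6 = 0.
That is s² + 11.34s + 221.8 = 0, so ω_n = 14.89 rad/s and ζ = 11.34/(2·14.89) = 0.3807.
%OS = 100·exp(−πζ/√(1−ζ²)) = 27.4%.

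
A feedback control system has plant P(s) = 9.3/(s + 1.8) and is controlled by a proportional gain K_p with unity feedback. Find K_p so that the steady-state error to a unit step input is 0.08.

K_p = 2.23

For a type-0 loop with proportional control, e_ss = 1/(1 + K_p·P(0)).
P(0) = 5.167. Require 1/(1 + K_p·5.167) = 0.08, so 1 + 5.167·K_p = 12.5.
K_p = (12.5 − 1)/5.167 = 2.23.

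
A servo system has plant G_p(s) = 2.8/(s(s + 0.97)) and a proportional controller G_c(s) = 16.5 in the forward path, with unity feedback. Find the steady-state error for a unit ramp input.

0.021

The loop has one pole at the origin (type 1). Velocity error constant K_v = lim_{s→0} s·G_c(s)G_p(s) = 16.5·2.8/0.97 = 47.63.
Steady-state error to a unit ramp: e_ss = 1/K_v = 0.021.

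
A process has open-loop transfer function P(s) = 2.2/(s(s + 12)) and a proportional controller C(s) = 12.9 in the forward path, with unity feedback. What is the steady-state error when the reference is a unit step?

The open loop C(s)P(s) has a pole at the origin (type 1), so the static position error constant is infinite and e_ss = 1/(1+∞) = 0.

0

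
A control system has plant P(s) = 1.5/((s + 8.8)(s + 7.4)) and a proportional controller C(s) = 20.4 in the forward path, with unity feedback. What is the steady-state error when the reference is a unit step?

The loop is type 0. Static position error constant K_pos = C(0)·P(0) = 20.4·0.02303 = 0.4699.
Steady-state error to a unit step: e_ss = 1/(1+K_pos) = 1/1.47 = 0.68.

0.68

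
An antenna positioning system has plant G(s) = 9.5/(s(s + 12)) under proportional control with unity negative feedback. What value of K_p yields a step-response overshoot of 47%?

From %OS = 100·exp(−πζ/√(1−ζ²)) = 47%, ζ = −ln(0.47)/√(π²+ln²(0.47)) = 0.2337.
Characteristic equation s² + 12s + 9.5K_p = 0 gives ζ = 12/(2√(9.5K_p)).
Setting ζ = 0.2337: √(9.5K_p) = 12/(2·0.2337) = 25.68, so K_p = 659.3/9.5 = 69.4.

K_p = 69.4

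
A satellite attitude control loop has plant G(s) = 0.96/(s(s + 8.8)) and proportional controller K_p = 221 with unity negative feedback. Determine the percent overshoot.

37%

From 1 + K_pG(s) = 0: s² + 8.8s + 212.2 = 0 ⇒ ω_n = 14.57, ζ = 0.3021.
%OS = 100·exp(−πζ/√(1−ζ²)) = 100·exp(−π·0.3021/√0.9087) = 37%.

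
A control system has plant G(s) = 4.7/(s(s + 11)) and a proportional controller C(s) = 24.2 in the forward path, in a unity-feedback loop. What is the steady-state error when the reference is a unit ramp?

0.0967

The loop has one pole at the origin (type 1). Velocity error constant K_v = lim_{s→0} s·C(s)G(s) = 24.2·4.7/11 = 10.34.
Steady-state error to a unit ramp: e_ss = 1/K_v = 0.0967.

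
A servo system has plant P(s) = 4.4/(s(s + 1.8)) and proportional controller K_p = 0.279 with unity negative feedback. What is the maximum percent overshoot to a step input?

From 1 + K_pP(s) = 0: s² + 1.8s + 1.228 = 0 ⇒ ω_n = 1.108, ζ = 0.8123.
%OS = 100·exp(−πζ/√(1−ζ²)) = 100·exp(−π·0.8123/√0.3402) = 1.26%.

1.26%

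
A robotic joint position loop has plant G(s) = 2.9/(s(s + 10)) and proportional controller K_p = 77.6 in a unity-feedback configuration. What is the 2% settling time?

T_s ≈ 0.8 s

The closed-loop denominator s² + 10s + 225 gives ω_n = √225 = 15 and ζ = 10/(2ω_n) = 0.3333.
2% settling time T_s ≈ 4/(ζω_n) = 4/5 = 0.8 s.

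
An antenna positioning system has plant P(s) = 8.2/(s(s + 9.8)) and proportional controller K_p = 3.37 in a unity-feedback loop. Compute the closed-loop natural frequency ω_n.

ω_n = 5.26 rad/s

The closed-loop denominator is s(s+9.8) + 3.37·8.2 = s² + 9.8s + 27.63.
Matching s² + 2ζω_n s + ω_n²: ω_n = √27.63 = 5.257 rad/s and 2ζω_n = 9.8, so ζ = 9.8/(2·5.257) = 0.932.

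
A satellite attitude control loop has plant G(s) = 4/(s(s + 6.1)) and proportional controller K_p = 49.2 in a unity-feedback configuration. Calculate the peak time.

T_p = 0.229 s

The closed-loop denominator s² + 6.1s + 196.8 gives ω_n = √196.8 = 14.03 and ζ = 6.1/(2ω_n) = 0.2174.
Damped frequency ω_d = ω_n√(1−ζ²) = 13.69 rad/s, so peak time T_p = π/ω_d = 0.229 s.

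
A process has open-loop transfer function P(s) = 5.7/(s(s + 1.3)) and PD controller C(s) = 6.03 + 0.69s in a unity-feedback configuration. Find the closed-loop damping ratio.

Forward path: (6.03 + 0.69s)·5.7/(s(s+1.3)). The closed-loop characteristic equation is s² + (1.3 + 5.7·0.69)s + 5.7·6.03 = 0.
That is s² + 5.233s + 34.37 = 0, so ω_n = 5.863 rad/s and ζ = 5.233/(2·5.863) = 0.4463.

ζ = 0.446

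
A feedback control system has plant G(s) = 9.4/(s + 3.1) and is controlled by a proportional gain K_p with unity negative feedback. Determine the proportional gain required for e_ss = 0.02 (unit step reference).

For a type-0 loop with proportional control, e_ss = 1/(1 + K_p·G(0)).
G(0) = 3.032. Require 1/(1 + K_p·3.032) = 0.02, so 1 + 3.032·K_p = 50.
K_p = (50 − 1)/3.032 = 16.2.

K_p = 16.2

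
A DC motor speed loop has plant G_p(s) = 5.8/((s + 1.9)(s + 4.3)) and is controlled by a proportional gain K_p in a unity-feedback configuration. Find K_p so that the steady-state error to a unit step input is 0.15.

K_p = 7.98

For a type-0 loop with proportional control, e_ss = 1/(1 + K_p·G_p(0)).
G_p(0) = 0.7099. Require 1/(1 + K_p·0.7099) = 0.15, so 1 + 0.7099·K_p = 6.667.
K_p = (6.667 − 1)/0.7099 = 7.98.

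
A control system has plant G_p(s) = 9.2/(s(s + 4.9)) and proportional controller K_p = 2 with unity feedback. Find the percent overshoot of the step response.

From 1 + K_pG_p(s) = 0: s² + 4.9s + 18.4 = 0 ⇒ ω_n = 4.29, ζ = 0.5712.
%OS = 100·exp(−πζ/√(1−ζ²)) = 100·exp(−π·0.5712/√0.6738) = 11.2%.

11.2%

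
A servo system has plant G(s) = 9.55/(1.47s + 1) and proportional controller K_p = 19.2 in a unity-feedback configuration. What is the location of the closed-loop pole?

s = -125.4

Closed loop: T(s) = K_p·G/(1+K_p·G) = 183.4/(1.47s + 1 + 183.4), with pole at s = −(1 + 183.4)/1.47 = −125.4.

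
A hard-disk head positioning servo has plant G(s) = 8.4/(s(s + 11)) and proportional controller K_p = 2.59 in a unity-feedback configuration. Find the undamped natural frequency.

The closed-loop denominator is s(s+11) + 2.59·8.4 = s² + 11s + 21.76.
So ω_n² = 21.76 ⇒ ω_n = 4.664 rad/s, and ζ = 11/(2ω_n) = 1.18.

ω_n = 4.66 rad/s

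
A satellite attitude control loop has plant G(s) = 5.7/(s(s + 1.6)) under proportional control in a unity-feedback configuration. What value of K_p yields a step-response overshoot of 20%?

From %OS = 100·exp(−πζ/√(1−ζ²)) = 20%, ζ = −ln(0.2)/√(π²+ln²(0.2)) = 0.4559.
Characteristic equation s² + 1.6s + 5.7K_p = 0 gives ζ = 1.6/(2√(5.7K_p)).
Setting ζ = 0.4559: √(5.7K_p) = 1.6/(2·0.4559) = 1.755, so K_p = 3.079/5.7 = 0.54.

K_p = 0.54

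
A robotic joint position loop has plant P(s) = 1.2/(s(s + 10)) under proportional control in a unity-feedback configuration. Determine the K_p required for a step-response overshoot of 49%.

K_p = 425

From %OS = 100·exp(−πζ/√(1−ζ²)) = 49%, ζ = −ln(0.49)/√(π²+ln²(0.49)) = 0.2214.
Characteristic equation s² + 10s + 1.2K_p = 0 gives ζ = 10/(2√(1.2K_p)).
Setting ζ = 0.2214: √(1.2K_p) = 10/(2·0.2214) = 22.58, so K_p = 509.9/1.2 = 425.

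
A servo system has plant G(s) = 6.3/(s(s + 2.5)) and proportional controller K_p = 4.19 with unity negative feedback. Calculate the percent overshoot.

45.5%

Closed-loop characteristic equation: s² + 2.5s + 26.4 = 0, so ω_n = 5.138 rad/s and ζ = 2.5/(2·5.138) = 0.2433.
%OS = 100·exp(−πζ/√(1−ζ²)) = 100·exp(−π·0.2433/√0.9408) = 45.5%.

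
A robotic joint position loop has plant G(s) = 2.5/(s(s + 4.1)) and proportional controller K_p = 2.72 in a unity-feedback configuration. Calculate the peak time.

T_p = 1.95 s

From 1 + K_pG(s) = 0: s² + 4.1s + 6.8 = 0 ⇒ ω_n = 2.608, ζ = 0.7861.
Damped frequency ω_d = ω_n√(1−ζ²) = 1.612 rad/s, so peak time T_p = π/ω_d = 1.95 s.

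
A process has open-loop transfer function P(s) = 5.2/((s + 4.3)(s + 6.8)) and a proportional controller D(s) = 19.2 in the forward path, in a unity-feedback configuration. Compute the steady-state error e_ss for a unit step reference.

The loop is type 0. Static position error constant K_pos = D(0)·P(0) = 19.2·0.1778 = 3.415.
Steady-state error to a unit step: e_ss = 1/(1+K_pos) = 1/4.415 = 0.227.

0.227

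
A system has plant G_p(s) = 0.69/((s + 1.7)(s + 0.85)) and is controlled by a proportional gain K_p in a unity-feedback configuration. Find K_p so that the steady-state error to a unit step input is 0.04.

Steady-state error for a unit step on this type-0 loop is 1/(1 + K_p·G_p(0)).
G_p(0) = 0.4775. Require 1/(1 + K_p·0.4775) = 0.04, so 1 + 0.4775·K_p = 25.
K_p = (25 − 1)/0.4775 = 50.3.

K_p = 50.3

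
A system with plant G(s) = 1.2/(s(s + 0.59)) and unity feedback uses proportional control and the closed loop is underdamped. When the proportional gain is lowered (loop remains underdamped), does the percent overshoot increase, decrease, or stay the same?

ζ = 0.59/(2√(1.2K_p)) rises as K_p falls; higher damping means less overshoot.

decrease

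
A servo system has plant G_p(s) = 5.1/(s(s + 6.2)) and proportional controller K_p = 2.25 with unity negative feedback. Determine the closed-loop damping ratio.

ζ = 0.915

The closed-loop denominator is s(s+6.2) + 2.25·5.1 = s² + 6.2s + 11.47.
Matching s² + 2ζω_n s + ω_n²: ω_n = √11.47 = 3.387 rad/s and 2ζω_n = 6.2, so ζ = 6.2/(2·3.387) = 0.915.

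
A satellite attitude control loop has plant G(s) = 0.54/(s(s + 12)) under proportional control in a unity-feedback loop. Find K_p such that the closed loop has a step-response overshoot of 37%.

K_p = 732

From %OS = 100·exp(−πζ/√(1−ζ²)) = 37%, ζ = −ln(0.37)/√(π²+ln²(0.37)) = 0.3017.
Characteristic equation s² + 12s + 0.54K_p = 0 gives ζ = 12/(2√(0.54K_p)).
Setting ζ = 0.3017: √(0.54K_p) = 12/(2·0.3017) = 19.89, so K_p = 395.4/0.54 = 732.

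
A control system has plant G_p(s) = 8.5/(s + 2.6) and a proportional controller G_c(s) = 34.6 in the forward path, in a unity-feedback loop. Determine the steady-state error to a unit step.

The loop is type 0. Static position error constant K_pos = G_c(0)·G_p(0) = 34.6·3.269 = 113.1.
Steady-state error to a unit step: e_ss = 1/(1+K_pos) = 1/114.1 = 0.00876.

0.00876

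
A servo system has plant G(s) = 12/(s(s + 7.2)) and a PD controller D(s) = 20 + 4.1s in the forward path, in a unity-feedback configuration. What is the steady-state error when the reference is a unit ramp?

0.03

The loop has one pole at the origin (type 1). Velocity error constant K_v = lim_{s→0} s·D(s)G(s) = 20·12/7.2 = 33.33.
Steady-state error to a unit ramp: e_ss = 1/K_v = 0.03.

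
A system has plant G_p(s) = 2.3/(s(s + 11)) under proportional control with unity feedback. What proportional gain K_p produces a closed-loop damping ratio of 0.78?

Closed-loop characteristic equation: s² + 11s + K_p·2.3 = 0.
So ω_n = √(2.3K_p) and 2ζω_n = 11, giving ζ = 11/(2√(2.3K_p)).
Setting ζ = 0.78: √(2.3K_p) = 11/(2·0.78) = 7.051, so K_p = 49.72/2.3 = 21.6.

K_p = 21.6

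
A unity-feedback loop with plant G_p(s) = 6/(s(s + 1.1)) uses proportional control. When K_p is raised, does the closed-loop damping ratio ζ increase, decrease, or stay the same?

decrease

ζ = 1.1/(2√(6K_p)); increasing K_p raises the denominator, so ζ falls.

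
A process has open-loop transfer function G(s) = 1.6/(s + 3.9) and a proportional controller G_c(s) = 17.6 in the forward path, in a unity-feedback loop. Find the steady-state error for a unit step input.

0.122

The loop is type 0. Static position error constant K_pos = G_c(0)·G(0) = 17.6·0.4103 = 7.221.
Steady-state error to a unit step: e_ss = 1/(1+K_pos) = 1/8.221 = 0.122.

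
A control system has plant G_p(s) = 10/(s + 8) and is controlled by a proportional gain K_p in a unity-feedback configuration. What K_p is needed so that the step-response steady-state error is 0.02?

The loop is type 0, so e_ss(step) = 1/(1 + K_pos) with K_pos = K_p·G_p(0).
G_p(0) = 1.25. Require 1/(1 + K_p·1.25) = 0.02, so 1 + 1.25·K_p = 50.
K_p = (50 − 1)/1.25 = 39.2.

K_p = 39.2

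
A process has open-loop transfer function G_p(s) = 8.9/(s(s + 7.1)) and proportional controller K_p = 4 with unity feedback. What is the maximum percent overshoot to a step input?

The closed-loop denominator s² + 7.1s + 35.6 gives ω_n = √35.6 = 5.967 and ζ = 7.1/(2ω_n) = 0.595.
%OS = 100·exp(−πζ/√(1−ζ²)) = 100·exp(−π·0.595/√0.646) = 9.77%.

9.77%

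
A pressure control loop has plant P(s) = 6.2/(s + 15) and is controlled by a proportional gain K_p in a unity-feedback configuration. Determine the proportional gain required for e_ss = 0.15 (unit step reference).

K_p = 13.7

For a type-0 loop with proportional control, e_ss = 1/(1 + K_p·P(0)).
P(0) = 0.4133. Require 1/(1 + K_p·0.4133) = 0.15, so 1 + 0.4133·K_p = 6.667.
K_p = (6.667 − 1)/0.4133 = 13.7.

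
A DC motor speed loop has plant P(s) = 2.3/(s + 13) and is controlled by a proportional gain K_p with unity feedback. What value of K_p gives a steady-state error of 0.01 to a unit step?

Steady-state error for a unit step on this type-0 loop is 1/(1 + K_p·P(0)).
P(0) = 0.1769. Require 1/(1 + K_p·0.1769) = 0.01, so 1 + 0.1769·K_p = 100.
K_p = (100 − 1)/0.1769 = 560.

K_p = 560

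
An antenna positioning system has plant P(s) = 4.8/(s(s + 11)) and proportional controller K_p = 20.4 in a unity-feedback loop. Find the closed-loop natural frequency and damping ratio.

ω_n = 9.9 rad/s, ζ = 0.556

With unity feedback the closed-loop characteristic equation is s² + 11s + 20.4·4.8 = s² + 11s + 97.92 = 0.
Matching s² + 2ζω_n s + ω_n²: ω_n = √97.92 = 9.895 rad/s and 2ζω_n = 11, so ζ = 11/(2·9.895) = 0.556.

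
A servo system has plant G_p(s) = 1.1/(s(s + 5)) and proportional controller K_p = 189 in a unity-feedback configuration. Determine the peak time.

Closed-loop characteristic equation: s² + 5s + 207.9 = 0, so ω_n = 14.42 rad/s and ζ = 5/(2·14.42) = 0.1734.
Damped frequency ω_d = ω_n√(1−ζ²) = 14.2 rad/s, so peak time T_p = π/ω_d = 0.221 s.

T_p = 0.221 s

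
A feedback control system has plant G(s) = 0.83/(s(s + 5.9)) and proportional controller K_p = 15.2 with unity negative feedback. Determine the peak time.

T_p = 1.59 s

From 1 + K_pG(s) = 0: s² + 5.9s + 12.62 = 0 ⇒ ω_n = 3.552, ζ = 0.8305.
Damped frequency ω_d = ω_n√(1−ζ²) = 1.978 rad/s, so peak time T_p = π/ω_d = 1.59 s.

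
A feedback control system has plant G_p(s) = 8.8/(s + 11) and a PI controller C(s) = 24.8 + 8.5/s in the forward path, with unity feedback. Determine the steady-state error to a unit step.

0

The open loop C(s)G_p(s) has a pole at the origin (type 1), so the static position error constant is infinite and e_ss = 1/(1+∞) = 0.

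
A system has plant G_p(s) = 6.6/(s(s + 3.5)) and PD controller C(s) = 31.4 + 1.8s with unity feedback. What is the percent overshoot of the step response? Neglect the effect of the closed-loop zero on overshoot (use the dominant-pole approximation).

Forward path: (31.4 + 1.8s)·6.6/(s(s+3.5)). The closed-loop characteristic equation is s² + (3.5 + 6.6·1.8)s + 6.6·31.4 = 0.
That is s² + 15.38s + 207.2 = 0, so ω_n = 14.4 rad/s and ζ = 15.38/(2·14.4) = 0.5342.
%OS = 100·exp(−πζ/√(1−ζ²)) = 13.7%.

13.7%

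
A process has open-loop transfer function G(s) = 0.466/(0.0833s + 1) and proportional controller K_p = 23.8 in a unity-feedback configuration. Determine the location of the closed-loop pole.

s = -145.1

Closed loop: T(s) = K_p·G/(1+K_p·G) = 11.09/(0.0833s + 1 + 11.09), with pole at s = −(1 + 11.09)/0.0833 = −145.1.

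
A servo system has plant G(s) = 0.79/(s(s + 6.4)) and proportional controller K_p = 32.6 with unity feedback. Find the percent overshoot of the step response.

7.79%

The closed-loop denominator s² + 6.4s + 25.75 gives ω_n = √25.75 = 5.075 and ζ = 6.4/(2ω_n) = 0.6306.
%OS = 100·exp(−πζ/√(1−ζ²)) = 100·exp(−π·0.6306/√0.6024) = 7.79%.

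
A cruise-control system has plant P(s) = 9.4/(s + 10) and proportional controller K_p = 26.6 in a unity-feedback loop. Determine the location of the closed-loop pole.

Closed-loop transfer function: T(s) = K_p·P(s)/(1 + K_p·P(s)) = 250/(s + 10 + 250) = 250/(s + 260).
The closed-loop pole is at s = −260.

s = -260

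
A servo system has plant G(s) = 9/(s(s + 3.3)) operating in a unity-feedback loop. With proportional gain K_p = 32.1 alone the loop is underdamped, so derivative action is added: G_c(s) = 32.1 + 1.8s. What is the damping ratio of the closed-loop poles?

ζ = 0.574

Forward path: (32.1 + 1.8s)·9/(s(s+3.3)). The closed-loop characteristic equation is s² + (3.3 + 9·1.8)s + 9·32.1 = 0.
That is s² + 19.5s + 288.9 = 0, so ω_n = 17 rad/s and ζ = 19.5/(2·17) = 0.5736.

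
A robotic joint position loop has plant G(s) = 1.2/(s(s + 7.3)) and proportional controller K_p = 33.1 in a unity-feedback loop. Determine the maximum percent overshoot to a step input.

Closed-loop characteristic equation: s² + 7.3s + 39.72 = 0, so ω_n = 6.302 rad/s and ζ = 7.3/(2·6.302) = 0.5791.
%OS = 100·exp(−πζ/√(1−ζ²)) = 100·exp(−π·0.5791/√0.6646) = 10.7%.

10.7%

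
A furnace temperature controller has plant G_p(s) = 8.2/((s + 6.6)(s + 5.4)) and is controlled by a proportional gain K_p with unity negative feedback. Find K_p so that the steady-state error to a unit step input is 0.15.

K_p = 24.6

For a type-0 loop with proportional control, e_ss = 1/(1 + K_p·G_p(0)).
G_p(0) = 0.2301. Require 1/(1 + K_p·0.2301) = 0.15, so 1 + 0.2301·K_p = 6.667.
K_p = (6.667 − 1)/0.2301 = 24.6.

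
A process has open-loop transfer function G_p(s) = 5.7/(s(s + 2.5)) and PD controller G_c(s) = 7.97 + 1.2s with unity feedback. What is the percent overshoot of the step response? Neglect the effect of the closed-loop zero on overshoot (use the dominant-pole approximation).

Forward path: (7.97 + 1.2s)·5.7/(s(s+2.5)). The closed-loop characteristic equation is s² + (2.5 + 5.7·1.2)s + 5.7·7.97 = 0.
That is s² + 9.34s + 45.43 = 0, so ω_n = 6.74 rad/s and ζ = 9.34/(2·6.74) = 0.6929.
%OS = 100·exp(−πζ/√(1−ζ²)) = 4.89%.

4.89%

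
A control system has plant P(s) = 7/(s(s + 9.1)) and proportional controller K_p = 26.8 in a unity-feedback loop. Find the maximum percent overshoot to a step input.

From 1 + K_pP(s) = 0: s² + 9.1s + 187.6 = 0 ⇒ ω_n = 13.7, ζ = 0.3322.
%OS = 100·exp(−πζ/√(1−ζ²)) = 100·exp(−π·0.3322/√0.8896) = 33.1%.

33.1%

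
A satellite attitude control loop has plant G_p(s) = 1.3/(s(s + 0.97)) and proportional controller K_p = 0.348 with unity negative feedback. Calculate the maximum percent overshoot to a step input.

3.8%

Closed-loop characteristic equation: s² + 0.97s + 0.4524 = 0, so ω_n = 0.6726 rad/s and ζ = 0.97/(2·0.6726) = 0.7211.
%OS = 100·exp(−πζ/√(1−ζ²)) = 100·exp(−π·0.7211/√0.4801) = 3.8%.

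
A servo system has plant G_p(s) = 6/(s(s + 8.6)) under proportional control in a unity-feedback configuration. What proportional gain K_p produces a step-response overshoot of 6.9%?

K_p = 7.34

From %OS = 100·exp(−πζ/√(1−ζ²)) = 6.9%, ζ = −ln(0.069)/√(π²+ln²(0.069)) = 0.6481.
Characteristic equation s² + 8.6s + 6K_p = 0 gives ζ = 8.6/(2√(6K_p)).
Setting ζ = 0.6481: √(6K_p) = 8.6/(2·0.6481) = 6.635, so K_p = 44.02/6 = 7.34.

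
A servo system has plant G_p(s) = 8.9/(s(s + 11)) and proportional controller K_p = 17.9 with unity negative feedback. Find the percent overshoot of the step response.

21.9%

From 1 + K_pG_p(s) = 0: s² + 11s + 159.3 = 0 ⇒ ω_n = 12.62, ζ = 0.4358.
%OS = 100·exp(−πζ/√(1−ζ²)) = 100·exp(−π·0.4358/√0.8101) = 21.9%.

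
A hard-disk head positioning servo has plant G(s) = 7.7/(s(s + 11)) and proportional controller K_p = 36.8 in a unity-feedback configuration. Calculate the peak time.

The closed-loop denominator s² + 11s + 283.4 gives ω_n = √283.4 = 16.83 and ζ = 11/(2ω_n) = 0.3267.
Damped frequency ω_d = ω_n√(1−ζ²) = 15.91 rad/s, so peak time T_p = π/ω_d = 0.197 s.

T_p = 0.197 s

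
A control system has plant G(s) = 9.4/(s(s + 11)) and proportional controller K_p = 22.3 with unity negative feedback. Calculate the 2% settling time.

T_s ≈ 0.727 s

From 1 + K_pG(s) = 0: s² + 11s + 209.6 = 0 ⇒ ω_n = 14.48, ζ = 0.3799.
2% settling time T_s ≈ 4/(ζω_n) = 4/5.5 = 0.727 s.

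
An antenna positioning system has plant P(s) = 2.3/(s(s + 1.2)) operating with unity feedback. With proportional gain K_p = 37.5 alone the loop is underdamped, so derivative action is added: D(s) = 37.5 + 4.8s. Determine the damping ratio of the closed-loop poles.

ζ = 0.659

Forward path: (37.5 + 4.8s)·2.3/(s(s+1.2)). The closed-loop characteristic equation is s² + (1.2 + 2.3·4.8)s + 2.3·37.5 = 0.
That is s² + 12.24s + 86.25 = 0, so ω_n = 9.287 rad/s and ζ = 12.24/(2·9.287) = 0.659.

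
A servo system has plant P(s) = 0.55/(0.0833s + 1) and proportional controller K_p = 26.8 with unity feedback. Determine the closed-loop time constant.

Closed loop: T(s) = K_p·P/(1+K_p·P) = 14.74/(0.0833s + 1 + 14.74), with pole at s = −(1 + 14.74)/0.0833 = −189.
Closed-loop time constant τ = 1/189 = 0.00529 s.

τ = 0.00529 s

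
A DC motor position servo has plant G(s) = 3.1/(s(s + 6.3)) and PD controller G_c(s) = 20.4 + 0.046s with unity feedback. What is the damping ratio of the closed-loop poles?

Forward path: (20.4 + 0.046s)·3.1/(s(s+6.3)). The closed-loop characteristic equation is s² + (6.3 + 3.1·0.046)s + 3.1·20.4 = 0.
That is s² + 6.443s + 63.24 = 0, so ω_n = 7.952 rad/s and ζ = 6.443/(2·7.952) = 0.4051.

ζ = 0.405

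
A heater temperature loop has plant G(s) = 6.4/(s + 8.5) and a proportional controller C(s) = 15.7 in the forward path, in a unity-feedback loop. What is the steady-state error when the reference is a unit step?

The loop is type 0. Static position error constant K_pos = C(0)·G(0) = 15.7·0.7529 = 11.82.
Steady-state error to a unit step: e_ss = 1/(1+K_pos) = 1/12.82 = 0.078.

0.078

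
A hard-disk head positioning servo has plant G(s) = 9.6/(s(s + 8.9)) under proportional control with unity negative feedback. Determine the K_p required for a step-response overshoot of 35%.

K_p = 20.5

From %OS = 100·exp(−πζ/√(1−ζ²)) = 35%, ζ = −ln(0.35)/√(π²+ln²(0.35)) = 0.3169.
Characteristic equation s² + 8.9s + 9.6K_p = 0 gives ζ = 8.9/(2√(9.6K_p)).
Setting ζ = 0.3169: √(9.6K_p) = 8.9/(2·0.3169) = 14.04, so K_p = 197.1/9.6 = 20.5.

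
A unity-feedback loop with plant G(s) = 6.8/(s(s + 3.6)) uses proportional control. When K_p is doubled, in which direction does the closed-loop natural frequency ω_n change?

ω_n = √(6.8·K_p), which grows with K_p.

increase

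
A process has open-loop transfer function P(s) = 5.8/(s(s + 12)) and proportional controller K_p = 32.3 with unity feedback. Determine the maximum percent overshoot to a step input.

The closed-loop denominator s² + 12s + 187.3 gives ω_n = √187.3 = 13.69 and ζ = 12/(2ω_n) = 0.4384.
%OS = 100·exp(−πζ/√(1−ζ²)) = 100·exp(−π·0.4384/√0.8078) = 21.6%.

21.6%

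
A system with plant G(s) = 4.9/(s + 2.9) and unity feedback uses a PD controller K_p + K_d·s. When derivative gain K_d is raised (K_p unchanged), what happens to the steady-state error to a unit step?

At s = 0 the derivative term contributes nothing: C(0) = K_p regardless of K_d, so K_pos = K_p·G(0) and e_ss are unchanged.

unchanged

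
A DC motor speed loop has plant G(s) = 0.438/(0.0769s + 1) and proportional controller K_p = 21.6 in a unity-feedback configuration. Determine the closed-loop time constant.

Closed loop: T(s) = K_p·G/(1+K_p·G) = 9.461/(0.0769s + 1 + 9.461), with pole at s = −(1 + 9.461)/0.0769 = −136.
Closed-loop time constant τ = 1/136 = 0.00735 s.

τ = 0.00735 s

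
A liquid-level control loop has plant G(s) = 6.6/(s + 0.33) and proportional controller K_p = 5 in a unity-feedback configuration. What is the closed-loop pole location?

Closed-loop transfer function: T(s) = K_p·G(s)/(1 + K_p·G(s)) = 33/(s + 0.33 + 33) = 33/(s + 33.33).
The closed-loop pole is at s = −33.33.

s = -33.33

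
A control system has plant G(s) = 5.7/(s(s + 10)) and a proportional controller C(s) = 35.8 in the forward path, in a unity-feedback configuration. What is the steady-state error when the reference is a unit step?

The open loop C(s)G(s) has a pole at the origin (type 1), so the static position error constant is infinite and e_ss = 1/(1+∞) = 0.

0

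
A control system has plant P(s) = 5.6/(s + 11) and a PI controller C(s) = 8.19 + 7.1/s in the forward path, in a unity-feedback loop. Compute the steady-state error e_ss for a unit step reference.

0

The open loop C(s)P(s) has a pole at the origin (type 1), so the static position error constant is infinite and e_ss = 1/(1+∞) = 0.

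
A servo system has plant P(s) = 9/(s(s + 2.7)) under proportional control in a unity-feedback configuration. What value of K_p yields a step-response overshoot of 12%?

From %OS = 100·exp(−πζ/√(1−ζ²)) = 12%, ζ = −ln(0.12)/√(π²+ln²(0.12)) = 0.5594.
Characteristic equation s² + 2.7s + 9K_p = 0 gives ζ = 2.7/(2√(9K_p)).
Setting ζ = 0.5594: √(9K_p) = 2.7/(2·0.5594) = 2.413, so K_p = 5.824/9 = 0.647.

K_p = 0.647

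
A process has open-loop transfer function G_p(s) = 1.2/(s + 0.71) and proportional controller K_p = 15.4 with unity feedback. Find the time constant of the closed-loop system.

Closed-loop transfer function: T(s) = K_p·G_p(s)/(1 + K_p·G_p(s)) = 18.48/(s + 0.71 + 18.48) = 18.48/(s + 19.19).
Time constant τ = 1/19.19 = 0.0521 s.

τ = 0.0521 s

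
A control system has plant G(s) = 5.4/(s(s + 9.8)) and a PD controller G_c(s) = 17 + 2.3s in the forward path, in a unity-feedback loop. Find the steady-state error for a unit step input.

0

The open loop G_c(s)G(s) has a pole at the origin (type 1), so the static position error constant is infinite and e_ss = 1/(1+∞) = 0.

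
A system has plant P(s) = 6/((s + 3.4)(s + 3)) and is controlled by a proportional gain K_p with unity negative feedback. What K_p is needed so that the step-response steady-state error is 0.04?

K_p = 40.8

For a type-0 loop with proportional control, e_ss = 1/(1 + K_p·P(0)).
P(0) = 0.5882. Require 1/(1 + K_p·0.5882) = 0.04, so 1 + 0.5882·K_p = 25.
K_p = (25 − 1)/0.5882 = 40.8.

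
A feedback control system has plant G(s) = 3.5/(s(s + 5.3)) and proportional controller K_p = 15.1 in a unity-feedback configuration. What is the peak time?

T_p = 0.464 s

Closed-loop characteristic equation: s² + 5.3s + 52.85 = 0, so ω_n = 7.27 rad/s and ζ = 5.3/(2·7.27) = 0.3645.
Damped frequency ω_d = ω_n√(1−ζ²) = 6.77 rad/s, so peak time T_p = π/ω_d = 0.464 s.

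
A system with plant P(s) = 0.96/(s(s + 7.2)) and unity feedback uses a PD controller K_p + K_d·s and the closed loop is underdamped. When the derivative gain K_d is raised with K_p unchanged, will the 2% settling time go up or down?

Characteristic equation s² + (7.2 + 0.96K_d)s + 0.96K_p = 0: raising K_d increases ζω_n = (7.2+0.96K_d)/2 while the loop stays underdamped, so T_s ≈ 4/(ζω_n) decreases.

decrease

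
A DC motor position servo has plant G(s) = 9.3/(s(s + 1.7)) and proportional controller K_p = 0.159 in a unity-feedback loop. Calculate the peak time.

From 1 + K_pG(s) = 0: s² + 1.7s + 1.479 = 0 ⇒ ω_n = 1.216, ζ = 0.699.
Damped frequency ω_d = ω_n√(1−ζ²) = 0.8696 rad/s, so peak time T_p = π/ω_d = 3.61 s.

T_p = 3.61 s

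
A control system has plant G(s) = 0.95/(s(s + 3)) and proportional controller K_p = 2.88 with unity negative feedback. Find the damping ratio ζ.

ζ = 0.907

The closed-loop denominator is s(s+3) + 2.88·0.95 = s² + 3s + 2.736.
So ω_n² = 2.736 ⇒ ω_n = 1.654 rad/s, and ζ = 3/(2ω_n) = 0.907.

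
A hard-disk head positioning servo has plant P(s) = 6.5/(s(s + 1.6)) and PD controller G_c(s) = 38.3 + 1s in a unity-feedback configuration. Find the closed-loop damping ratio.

Forward path: (38.3 + 1s)·6.5/(s(s+1.6)). The closed-loop characteristic equation is s² + (1.6 + 6.5·1)s + 6.5·38.3 = 0.
That is s² + 8.1s + 248.9 = 0, so ω_n = 15.78 rad/s and ζ = 8.1/(2·15.78) = 0.2567.

ζ = 0.257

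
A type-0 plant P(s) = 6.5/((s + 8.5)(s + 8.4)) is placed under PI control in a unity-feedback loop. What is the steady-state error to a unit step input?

The PI controller's integrator makes the forward path type 1, so e_ss to a step is zero.

0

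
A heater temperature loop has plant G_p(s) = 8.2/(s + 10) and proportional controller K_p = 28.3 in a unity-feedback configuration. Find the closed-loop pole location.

s = -242.1

Closed-loop transfer function: T(s) = K_p·G_p(s)/(1 + K_p·G_p(s)) = 232.1/(s + 10 + 232.1) = 232.1/(s + 242.1).
The closed-loop pole is at s = −242.1.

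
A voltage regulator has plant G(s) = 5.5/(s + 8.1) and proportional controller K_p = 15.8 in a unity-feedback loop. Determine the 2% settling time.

T_s ≈ 0.0421 s

Closed-loop transfer function: T(s) = K_p·G(s)/(1 + K_p·G(s)) = 86.9/(s + 8.1 + 86.9) = 86.9/(s + 95).
Time constant τ = 1/95 = 0.01053 s, so the 2% settling time is about 4τ = 0.0421 s.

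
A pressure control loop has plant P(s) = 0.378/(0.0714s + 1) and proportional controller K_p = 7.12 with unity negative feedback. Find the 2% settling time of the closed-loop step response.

T_s ≈ 0.0774 s

Closed loop: T(s) = K_p·P/(1+K_p·P) = 2.691/(0.0714s + 1 + 2.691), with pole at s = −(1 + 2.691)/0.0714 = −51.7.
τ = 1/51.7 = 0.01934 s, so 2% settling time ≈ 4τ = 0.0774 s.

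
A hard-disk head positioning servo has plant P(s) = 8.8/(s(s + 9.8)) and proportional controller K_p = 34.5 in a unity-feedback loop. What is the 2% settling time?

Closed-loop characteristic equation: s² + 9.8s + 303.6 = 0, so ω_n = 17.42 rad/s and ζ = 9.8/(2·17.42) = 0.2812.
2% settling time T_s ≈ 4/(ζω_n) = 4/4.9 = 0.816 s.

T_s ≈ 0.816 s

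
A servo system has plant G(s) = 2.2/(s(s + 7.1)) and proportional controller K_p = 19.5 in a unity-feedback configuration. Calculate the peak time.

The closed-loop denominator s² + 7.1s + 42.9 gives ω_n = √42.9 = 6.55 and ζ = 7.1/(2ω_n) = 0.542.
Damped frequency ω_d = ω_n√(1−ζ²) = 5.504 rad/s, so peak time T_p = π/ω_d = 0.571 s.

T_p = 0.571 s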